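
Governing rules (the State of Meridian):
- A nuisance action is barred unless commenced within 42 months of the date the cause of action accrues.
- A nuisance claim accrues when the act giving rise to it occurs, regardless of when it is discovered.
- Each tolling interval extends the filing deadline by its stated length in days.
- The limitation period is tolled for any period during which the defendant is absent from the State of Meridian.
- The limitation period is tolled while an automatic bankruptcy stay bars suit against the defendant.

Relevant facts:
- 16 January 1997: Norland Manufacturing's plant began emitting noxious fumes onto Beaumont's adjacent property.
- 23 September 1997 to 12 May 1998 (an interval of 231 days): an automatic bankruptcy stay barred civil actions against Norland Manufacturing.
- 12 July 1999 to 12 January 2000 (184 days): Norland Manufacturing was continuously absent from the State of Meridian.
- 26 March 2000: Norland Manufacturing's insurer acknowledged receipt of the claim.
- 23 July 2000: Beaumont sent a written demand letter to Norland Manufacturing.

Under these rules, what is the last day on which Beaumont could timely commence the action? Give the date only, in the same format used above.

The limitation period began to run on 16 January 1997.
42 months from 16 January 1997 is 16 July 2000.
The automatic bankruptcy stay from 23 September 1997 to 12 May 1998 tolled the period for 231 days, extending the deadline to 4 March 2001.
Because the defendant's absence from the jurisdiction ran from 12 July 1999 to 12 January 2000, the deadline is extended by 184 days to 4 September 2001.
Nothing else in the chronology tolls or restarts the period.

4 September 2001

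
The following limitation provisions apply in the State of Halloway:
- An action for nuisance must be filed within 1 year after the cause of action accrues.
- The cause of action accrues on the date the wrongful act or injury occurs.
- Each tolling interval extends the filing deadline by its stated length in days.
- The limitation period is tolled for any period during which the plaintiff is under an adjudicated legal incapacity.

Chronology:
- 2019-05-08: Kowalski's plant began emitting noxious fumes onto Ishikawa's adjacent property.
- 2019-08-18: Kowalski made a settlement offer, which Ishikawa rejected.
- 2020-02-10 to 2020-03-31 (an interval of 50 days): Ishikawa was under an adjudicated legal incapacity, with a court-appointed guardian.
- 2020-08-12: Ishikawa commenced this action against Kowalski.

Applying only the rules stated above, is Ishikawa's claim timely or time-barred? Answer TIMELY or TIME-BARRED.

The claim accrued on 2019-05-08, when the wrongful act occurred.
The untolled deadline — 1 year after 2019-05-08 — is 2020-05-08.
The period was tolled for 50 days by the plaintiff's legal incapacity (2020-02-10 to 2020-03-31), pushing the deadline to 2020-06-27.
The other events in the timeline have no effect on the limitation period under the stated rules.
Ishikawa filed on 2020-08-12, after the 2020-06-27 deadline, so the action is time-barred.

TIME-BARRED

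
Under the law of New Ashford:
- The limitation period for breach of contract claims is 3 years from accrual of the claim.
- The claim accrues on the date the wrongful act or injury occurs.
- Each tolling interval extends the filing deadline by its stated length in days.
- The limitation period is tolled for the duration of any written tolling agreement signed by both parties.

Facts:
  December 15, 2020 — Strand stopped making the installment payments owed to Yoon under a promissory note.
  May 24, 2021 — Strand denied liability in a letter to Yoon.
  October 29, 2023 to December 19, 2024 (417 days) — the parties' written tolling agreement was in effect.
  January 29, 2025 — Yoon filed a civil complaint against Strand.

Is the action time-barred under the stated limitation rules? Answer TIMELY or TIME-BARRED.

The limitation period began to run on December 15, 2020.
The untolled deadline — 3 years after December 15, 2020 — is December 15, 2023.
The written tolling agreement from October 29, 2023 to December 19, 2024 tolled the period for 417 days, extending the deadline to February 4, 2025.
The other events in the timeline have no effect on the limitation period under the stated rules.
Filing on January 29, 2025 beat the February 4, 2025 deadline — the action is timely.

TIMELY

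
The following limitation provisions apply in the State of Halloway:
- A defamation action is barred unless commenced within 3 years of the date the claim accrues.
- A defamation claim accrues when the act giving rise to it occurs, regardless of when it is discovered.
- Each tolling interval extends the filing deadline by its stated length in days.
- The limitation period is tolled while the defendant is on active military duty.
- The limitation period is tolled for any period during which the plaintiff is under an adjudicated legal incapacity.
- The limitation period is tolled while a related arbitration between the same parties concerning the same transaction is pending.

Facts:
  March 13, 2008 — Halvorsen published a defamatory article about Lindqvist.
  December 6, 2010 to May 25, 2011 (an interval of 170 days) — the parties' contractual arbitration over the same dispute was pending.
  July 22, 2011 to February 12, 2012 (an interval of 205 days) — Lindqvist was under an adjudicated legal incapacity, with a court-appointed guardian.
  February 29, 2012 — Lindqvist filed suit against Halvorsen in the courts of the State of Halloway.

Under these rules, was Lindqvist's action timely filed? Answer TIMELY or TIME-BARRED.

The claim accrued on March 13, 2008, the date of the act.
3 years from March 13, 2008 is March 13, 2011.
Because the pending related arbitration ran from December 6, 2010 to May 25, 2011, the deadline is extended by 170 days to August 30, 2011.
The period was tolled for 205 days by the plaintiff's legal incapacity (July 22, 2011 to February 12, 2012), pushing the deadline to March 22, 2012.
Filing on February 29, 2012 beat the March 22, 2012 deadline — the action is timely.

TIMELY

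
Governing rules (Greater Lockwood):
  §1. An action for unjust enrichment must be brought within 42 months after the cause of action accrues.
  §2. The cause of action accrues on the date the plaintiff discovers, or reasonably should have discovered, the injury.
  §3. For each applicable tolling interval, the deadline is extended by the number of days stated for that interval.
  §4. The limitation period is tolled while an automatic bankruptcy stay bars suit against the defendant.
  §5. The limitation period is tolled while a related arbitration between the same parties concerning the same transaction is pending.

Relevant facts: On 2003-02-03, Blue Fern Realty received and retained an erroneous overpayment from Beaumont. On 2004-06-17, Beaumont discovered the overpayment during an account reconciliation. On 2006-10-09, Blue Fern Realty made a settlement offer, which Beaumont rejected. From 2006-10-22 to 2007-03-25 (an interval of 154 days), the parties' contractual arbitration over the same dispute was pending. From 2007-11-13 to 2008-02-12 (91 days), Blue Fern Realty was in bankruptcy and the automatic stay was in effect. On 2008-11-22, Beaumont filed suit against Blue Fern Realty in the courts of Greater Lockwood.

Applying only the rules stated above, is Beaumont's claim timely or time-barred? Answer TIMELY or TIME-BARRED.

TIME-BARRED

Accrual is tied to discovery, so the period began on 2004-06-17 rather than on 2003-02-03 when the act occurred.
The untolled deadline — 42 months after 2004-06-17 — is 2007-12-17.
The period was tolled for 154 days by the pending related arbitration (2006-10-22 to 2007-03-25), pushing the deadline to 2008-05-19.
Because the automatic bankruptcy stay ran from 2007-11-13 to 2008-02-12, the deadline is extended by 91 days to 2008-08-18.
Nothing else in the chronology tolls or restarts the period.
The 2008-11-22 filing falls after the 2008-08-18 deadline; the claim is time-barred.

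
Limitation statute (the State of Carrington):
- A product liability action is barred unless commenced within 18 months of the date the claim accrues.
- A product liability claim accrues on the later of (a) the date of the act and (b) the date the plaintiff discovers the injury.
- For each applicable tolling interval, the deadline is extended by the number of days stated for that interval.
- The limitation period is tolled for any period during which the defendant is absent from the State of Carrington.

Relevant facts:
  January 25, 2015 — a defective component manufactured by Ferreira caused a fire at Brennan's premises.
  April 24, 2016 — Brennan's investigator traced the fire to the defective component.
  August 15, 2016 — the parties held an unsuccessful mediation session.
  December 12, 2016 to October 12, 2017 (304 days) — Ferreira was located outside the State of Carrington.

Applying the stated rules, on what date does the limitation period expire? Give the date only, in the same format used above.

Taking the later of the act (January 25, 2015) and discovery (April 24, 2016), the claim accrued on April 24, 2016.
The untolled deadline — 18 months after April 24, 2016 — is October 24, 2017.
Because the defendant's absence from the jurisdiction ran from December 12, 2016 to October 12, 2017, the deadline is extended by 304 days to August 24, 2018.
Nothing else in the chronology tolls or restarts the period.

August 24, 2018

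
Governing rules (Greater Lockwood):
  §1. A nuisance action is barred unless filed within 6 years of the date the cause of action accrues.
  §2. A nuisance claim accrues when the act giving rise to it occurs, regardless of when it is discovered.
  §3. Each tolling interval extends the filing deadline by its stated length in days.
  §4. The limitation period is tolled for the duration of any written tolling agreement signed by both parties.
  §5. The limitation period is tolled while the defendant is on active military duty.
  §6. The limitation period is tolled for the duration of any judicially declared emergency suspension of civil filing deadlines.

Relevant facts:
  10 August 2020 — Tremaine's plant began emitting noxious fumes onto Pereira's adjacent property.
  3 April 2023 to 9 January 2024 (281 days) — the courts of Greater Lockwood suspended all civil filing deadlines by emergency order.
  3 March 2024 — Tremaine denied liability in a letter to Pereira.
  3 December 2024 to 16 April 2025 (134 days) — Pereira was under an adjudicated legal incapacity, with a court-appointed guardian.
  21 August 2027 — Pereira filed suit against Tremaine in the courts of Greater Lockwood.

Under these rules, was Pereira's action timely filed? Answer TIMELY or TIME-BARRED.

TIME-BARRED

The cause of action accrued on 10 August 2020, the date of the act.
Adding the 6 years base period to 10 August 2020 gives a deadline of 10 August 2026, before any tolling.
The emergency suspension of filing deadlines from 3 April 2023 to 9 January 2024 tolled the period for 281 days, extending the deadline to 18 May 2027.
Although the plaintiff's incapacity ran from 3 December 2024 to 16 April 2025, the stated rules do not make that a tolling event, so it is disregarded.
The other events in the timeline have no effect on the limitation period under the stated rules.
Filing on 21 August 2027 missed the 18 May 2027 deadline — the action is time-barred.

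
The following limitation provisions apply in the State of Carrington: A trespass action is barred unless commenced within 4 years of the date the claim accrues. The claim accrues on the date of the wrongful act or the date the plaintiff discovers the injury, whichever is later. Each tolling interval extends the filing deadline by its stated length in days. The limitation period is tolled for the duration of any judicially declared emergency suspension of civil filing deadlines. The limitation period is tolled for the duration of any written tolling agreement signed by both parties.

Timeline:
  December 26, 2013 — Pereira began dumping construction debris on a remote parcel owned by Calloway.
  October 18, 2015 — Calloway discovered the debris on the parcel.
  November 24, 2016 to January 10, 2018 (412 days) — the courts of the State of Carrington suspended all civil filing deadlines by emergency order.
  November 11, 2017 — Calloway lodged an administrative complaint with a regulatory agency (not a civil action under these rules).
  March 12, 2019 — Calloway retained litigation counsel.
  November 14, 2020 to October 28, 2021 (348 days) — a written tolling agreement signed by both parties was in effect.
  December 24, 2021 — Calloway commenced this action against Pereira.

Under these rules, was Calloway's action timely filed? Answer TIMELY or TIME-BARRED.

TIME-BARRED

Taking the later of the act (December 26, 2013) and discovery (October 18, 2015), the claim accrued on October 18, 2015.
The untolled deadline — 4 years after October 18, 2015 — is October 18, 2019.
The period was tolled for 412 days by the emergency suspension of filing deadlines (November 24, 2016 to January 10, 2018), pushing the deadline to December 3, 2020.
The written tolling agreement from November 14, 2020 to October 28, 2021 tolled the period for 348 days, extending the deadline to November 16, 2021.
The other events in the timeline have no effect on the limitation period under the stated rules.
Calloway filed on December 24, 2021, after the November 16, 2021 deadline, so the action is time-barred.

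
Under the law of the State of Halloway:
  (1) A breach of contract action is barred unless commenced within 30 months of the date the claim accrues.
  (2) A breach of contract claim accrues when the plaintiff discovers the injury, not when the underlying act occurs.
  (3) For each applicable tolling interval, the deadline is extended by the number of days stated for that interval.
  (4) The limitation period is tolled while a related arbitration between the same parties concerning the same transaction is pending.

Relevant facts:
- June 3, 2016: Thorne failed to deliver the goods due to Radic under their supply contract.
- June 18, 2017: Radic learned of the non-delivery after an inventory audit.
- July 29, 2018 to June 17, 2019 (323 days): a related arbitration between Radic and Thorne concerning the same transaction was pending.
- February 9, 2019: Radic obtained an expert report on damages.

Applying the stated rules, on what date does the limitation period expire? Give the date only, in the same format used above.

November 5, 2020

Accrual is tied to discovery, so the period began on June 18, 2017 rather than on June 3, 2016 when the act occurred.
The untolled deadline — 30 months after June 18, 2017 — is December 18, 2019.
The period was tolled for 323 days by the pending related arbitration (July 29, 2018 to June 17, 2019), pushing the deadline to November 5, 2020.
None of the other events listed affects the running of the period under the stated rules.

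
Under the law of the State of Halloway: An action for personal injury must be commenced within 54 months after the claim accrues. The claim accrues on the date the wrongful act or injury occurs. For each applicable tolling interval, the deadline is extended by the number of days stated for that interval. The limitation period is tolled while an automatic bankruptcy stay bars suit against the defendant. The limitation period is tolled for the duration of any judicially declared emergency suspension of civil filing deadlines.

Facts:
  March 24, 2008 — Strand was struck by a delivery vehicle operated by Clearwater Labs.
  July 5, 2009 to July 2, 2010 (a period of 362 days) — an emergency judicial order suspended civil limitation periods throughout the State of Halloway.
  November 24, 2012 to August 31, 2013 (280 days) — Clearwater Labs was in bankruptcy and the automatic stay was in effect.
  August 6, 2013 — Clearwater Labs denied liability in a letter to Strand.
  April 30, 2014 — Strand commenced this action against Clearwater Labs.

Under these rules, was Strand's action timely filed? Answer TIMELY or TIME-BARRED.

TIMELY

The limitation period began to run on March 24, 2008.
Adding the 54 months base period to March 24, 2008 gives a deadline of September 24, 2012, before any tolling.
Because the emergency suspension of filing deadlines ran from July 5, 2009 to July 2, 2010, the deadline is extended by 362 days to September 21, 2013.
The automatic bankruptcy stay from November 24, 2012 to August 31, 2013 tolled the period for 280 days, extending the deadline to June 28, 2014.
Nothing else in the chronology tolls or restarts the period.
Strand filed on April 30, 2014, before the June 28, 2014 deadline, so the action is timely.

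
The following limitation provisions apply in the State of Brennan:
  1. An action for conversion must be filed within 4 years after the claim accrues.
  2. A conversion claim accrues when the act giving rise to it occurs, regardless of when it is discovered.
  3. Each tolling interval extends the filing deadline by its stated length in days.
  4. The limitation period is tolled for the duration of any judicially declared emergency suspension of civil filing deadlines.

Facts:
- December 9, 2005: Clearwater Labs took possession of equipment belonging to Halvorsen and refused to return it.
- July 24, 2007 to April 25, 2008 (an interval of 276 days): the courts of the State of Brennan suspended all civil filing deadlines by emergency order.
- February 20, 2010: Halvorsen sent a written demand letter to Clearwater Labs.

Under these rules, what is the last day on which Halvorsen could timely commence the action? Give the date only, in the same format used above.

The claim accrued on December 9, 2005, the date of the act.
4 years from December 9, 2005 is December 9, 2009.
The emergency suspension of filing deadlines from July 24, 2007 to April 25, 2008 tolled the period for 276 days, extending the deadline to September 11, 2010.
The other events in the timeline have no effect on the limitation period under the stated rules.

September 11, 2010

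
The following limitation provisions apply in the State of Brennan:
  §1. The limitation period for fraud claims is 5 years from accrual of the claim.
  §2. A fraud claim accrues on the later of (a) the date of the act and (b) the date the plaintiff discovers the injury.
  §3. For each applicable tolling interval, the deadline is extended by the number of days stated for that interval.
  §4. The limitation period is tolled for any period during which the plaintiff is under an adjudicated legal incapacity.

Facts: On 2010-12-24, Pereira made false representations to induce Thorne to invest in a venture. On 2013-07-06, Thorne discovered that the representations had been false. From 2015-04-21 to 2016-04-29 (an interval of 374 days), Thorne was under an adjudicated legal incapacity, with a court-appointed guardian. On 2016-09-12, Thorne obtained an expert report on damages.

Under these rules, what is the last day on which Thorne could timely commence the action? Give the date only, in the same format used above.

The claim accrued on 2013-07-06 — the later of the 2010-12-24 act and the 2013-07-06 discovery.
5 years from 2013-07-06 is 2018-07-06.
Because the plaintiff's legal incapacity ran from 2015-04-21 to 2016-04-29, the deadline is extended by 374 days to 2019-07-15.
The other events in the timeline have no effect on the limitation period under the stated rules.

2019-07-15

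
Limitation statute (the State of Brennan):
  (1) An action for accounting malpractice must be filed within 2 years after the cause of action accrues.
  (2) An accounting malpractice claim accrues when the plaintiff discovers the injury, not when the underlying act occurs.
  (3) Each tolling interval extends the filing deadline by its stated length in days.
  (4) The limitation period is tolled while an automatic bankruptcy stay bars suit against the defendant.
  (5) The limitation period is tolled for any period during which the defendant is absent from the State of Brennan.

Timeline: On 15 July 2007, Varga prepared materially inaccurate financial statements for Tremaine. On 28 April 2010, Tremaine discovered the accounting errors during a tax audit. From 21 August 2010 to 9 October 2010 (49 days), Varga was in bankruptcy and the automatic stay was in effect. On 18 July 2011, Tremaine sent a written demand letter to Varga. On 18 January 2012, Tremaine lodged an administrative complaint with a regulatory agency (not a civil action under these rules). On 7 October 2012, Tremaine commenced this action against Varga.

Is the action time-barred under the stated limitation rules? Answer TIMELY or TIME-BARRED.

Under the discovery rule, the claim accrued on 28 April 2010, when Tremaine discovered the injury — not on the 15 July 2007 date of the underlying act.
The untolled deadline — 2 years after 28 April 2010 — is 28 April 2012.
The period was tolled for 49 days by the automatic bankruptcy stay (21 August 2010 to 9 October 2010), pushing the deadline to 16 June 2012.
None of the other events listed affects the running of the period under the stated rules.
Filing on 7 October 2012 missed the 16 June 2012 deadline — the action is time-barred.

TIME-BARRED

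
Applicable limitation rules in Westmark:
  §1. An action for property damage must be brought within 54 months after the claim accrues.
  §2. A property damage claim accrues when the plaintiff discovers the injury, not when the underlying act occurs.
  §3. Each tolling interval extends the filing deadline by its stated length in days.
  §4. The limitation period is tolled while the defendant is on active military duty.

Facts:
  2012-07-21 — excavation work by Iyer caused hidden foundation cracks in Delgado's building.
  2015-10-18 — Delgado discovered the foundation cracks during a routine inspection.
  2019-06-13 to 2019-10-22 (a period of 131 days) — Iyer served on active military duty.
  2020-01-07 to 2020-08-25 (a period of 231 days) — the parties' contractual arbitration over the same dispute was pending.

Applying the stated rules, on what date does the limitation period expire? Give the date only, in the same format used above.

Accrual is tied to discovery, so the period began on 2015-10-18 rather than on 2012-07-21 when the act occurred.
Adding the 54 months base period to 2015-10-18 gives a deadline of 2020-04-18, before any tolling.
The period was tolled for 131 days by the defendant's active military service (2019-06-13 to 2019-10-22), pushing the deadline to 2020-08-27.
Although a pending arbitration ran from 2020-01-07 to 2020-08-25, the stated rules do not make that a tolling event, so it is disregarded.

2020-08-27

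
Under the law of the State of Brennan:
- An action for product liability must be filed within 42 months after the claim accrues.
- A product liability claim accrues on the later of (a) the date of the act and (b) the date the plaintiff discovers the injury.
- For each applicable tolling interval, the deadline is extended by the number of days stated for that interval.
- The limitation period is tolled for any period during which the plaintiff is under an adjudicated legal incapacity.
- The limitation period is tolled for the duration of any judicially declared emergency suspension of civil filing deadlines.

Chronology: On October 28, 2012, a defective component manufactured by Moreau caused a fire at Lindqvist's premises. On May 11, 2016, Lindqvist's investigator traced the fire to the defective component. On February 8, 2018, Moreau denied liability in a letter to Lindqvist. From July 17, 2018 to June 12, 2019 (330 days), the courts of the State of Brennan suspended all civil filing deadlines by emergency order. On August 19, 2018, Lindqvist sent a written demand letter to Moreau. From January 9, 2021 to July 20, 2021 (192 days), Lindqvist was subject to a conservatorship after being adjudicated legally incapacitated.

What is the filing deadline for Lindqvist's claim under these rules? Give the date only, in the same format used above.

Taking the later of the act (October 28, 2012) and discovery (May 11, 2016), the claim accrued on May 11, 2016.
Adding the 42 months base period to May 11, 2016 gives a deadline of November 11, 2019, before any tolling.
Because the emergency suspension of filing deadlines ran from July 17, 2018 to June 12, 2019, the deadline is extended by 330 days to October 6, 2020.
The plaintiff's legal incapacity starting January 9, 2021 came too late — the period had run on October 6, 2020 — and so does not extend the deadline.
The other events in the timeline have no effect on the limitation period under the stated rules.

October 6, 2020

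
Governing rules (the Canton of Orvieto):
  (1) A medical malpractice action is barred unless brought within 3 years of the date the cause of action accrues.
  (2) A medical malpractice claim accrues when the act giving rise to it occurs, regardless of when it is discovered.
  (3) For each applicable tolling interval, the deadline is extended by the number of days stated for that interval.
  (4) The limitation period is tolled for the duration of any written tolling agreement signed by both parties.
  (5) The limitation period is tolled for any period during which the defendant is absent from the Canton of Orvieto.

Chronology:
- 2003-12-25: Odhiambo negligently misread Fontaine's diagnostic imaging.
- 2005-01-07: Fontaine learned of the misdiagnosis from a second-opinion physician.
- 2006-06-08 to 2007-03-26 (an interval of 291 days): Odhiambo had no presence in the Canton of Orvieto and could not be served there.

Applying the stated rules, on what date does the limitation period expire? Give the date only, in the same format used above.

2007-10-12

The claim accrued on 2003-12-25, when the wrongful act occurred; under the stated occurrence rule the 2005-01-07 discovery does not delay accrual.
3 years from 2003-12-25 is 2006-12-25.
The defendant's absence from the jurisdiction from 2006-06-08 to 2007-03-26 tolled the period for 291 days, extending the deadline to 2007-10-12.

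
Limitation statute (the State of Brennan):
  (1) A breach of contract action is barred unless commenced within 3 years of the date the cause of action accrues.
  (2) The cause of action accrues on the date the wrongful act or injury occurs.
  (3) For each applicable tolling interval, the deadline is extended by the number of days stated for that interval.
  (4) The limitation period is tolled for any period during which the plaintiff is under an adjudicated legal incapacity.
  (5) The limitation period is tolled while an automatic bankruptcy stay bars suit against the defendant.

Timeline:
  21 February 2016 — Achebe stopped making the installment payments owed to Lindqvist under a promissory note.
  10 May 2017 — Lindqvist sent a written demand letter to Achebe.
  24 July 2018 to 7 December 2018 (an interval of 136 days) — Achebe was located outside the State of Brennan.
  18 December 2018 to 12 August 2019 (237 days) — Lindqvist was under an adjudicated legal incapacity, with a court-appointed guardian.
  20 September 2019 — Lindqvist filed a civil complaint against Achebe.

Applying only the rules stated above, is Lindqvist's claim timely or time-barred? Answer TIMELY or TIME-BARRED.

The claim accrued on 21 February 2016, when the wrongful act occurred.
The untolled deadline — 3 years after 21 February 2016 — is 21 February 2019.
The plaintiff's legal incapacity from 18 December 2018 to 12 August 2019 tolled the period for 237 days, extending the deadline to 16 October 2019.
Although the defendant's absence ran from 24 July 2018 to 7 December 2018, the stated rules do not make that a tolling event, so it is disregarded.
The other events in the timeline have no effect on the limitation period under the stated rules.
Filing on 20 September 2019 beat the 16 October 2019 deadline — the action is timely.

TIMELY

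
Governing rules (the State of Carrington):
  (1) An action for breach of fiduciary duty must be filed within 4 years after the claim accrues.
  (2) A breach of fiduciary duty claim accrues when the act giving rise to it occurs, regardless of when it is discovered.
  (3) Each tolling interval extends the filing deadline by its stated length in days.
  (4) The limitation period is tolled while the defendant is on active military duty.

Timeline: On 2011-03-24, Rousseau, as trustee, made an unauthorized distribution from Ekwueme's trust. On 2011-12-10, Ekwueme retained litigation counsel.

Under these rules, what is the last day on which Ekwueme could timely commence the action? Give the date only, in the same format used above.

2015-03-24

The claim accrued on 2011-03-24, the date of the act.
4 years from 2011-03-24 is 2015-03-24.
The other events in the timeline have no effect on the limitation period under the stated rules.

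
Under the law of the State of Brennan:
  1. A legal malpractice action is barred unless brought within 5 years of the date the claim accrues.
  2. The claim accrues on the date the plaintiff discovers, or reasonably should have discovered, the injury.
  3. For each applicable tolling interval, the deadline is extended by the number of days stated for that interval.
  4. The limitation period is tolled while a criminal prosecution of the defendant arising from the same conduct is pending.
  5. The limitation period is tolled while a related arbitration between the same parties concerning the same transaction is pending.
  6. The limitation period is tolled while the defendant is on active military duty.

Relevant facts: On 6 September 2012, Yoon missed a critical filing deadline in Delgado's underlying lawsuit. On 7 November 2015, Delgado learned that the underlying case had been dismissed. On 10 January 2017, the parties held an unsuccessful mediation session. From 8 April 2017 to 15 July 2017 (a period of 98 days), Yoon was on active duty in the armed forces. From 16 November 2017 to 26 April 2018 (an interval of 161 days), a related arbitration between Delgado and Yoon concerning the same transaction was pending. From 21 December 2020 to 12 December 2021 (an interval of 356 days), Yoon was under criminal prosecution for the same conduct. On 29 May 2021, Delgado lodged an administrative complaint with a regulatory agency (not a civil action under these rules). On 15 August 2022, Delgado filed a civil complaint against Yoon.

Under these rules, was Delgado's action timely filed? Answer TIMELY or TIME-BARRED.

Accrual is tied to discovery, so the period began on 7 November 2015 rather than on 6 September 2012 when the act occurred.
The untolled deadline — 5 years after 7 November 2015 — is 7 November 2020.
Because the defendant's active military service ran from 8 April 2017 to 15 July 2017, the deadline is extended by 98 days to 13 February 2021.
The period was tolled for 161 days by the pending related arbitration (16 November 2017 to 26 April 2018), pushing the deadline to 24 July 2021.
Because the pending criminal prosecution ran from 21 December 2020 to 12 December 2021, the deadline is extended by 356 days to 15 July 2022.
Nothing else in the chronology tolls or restarts the period.
Delgado filed on 15 August 2022, after the 15 July 2022 deadline, so the action is time-barred.

TIME-BARRED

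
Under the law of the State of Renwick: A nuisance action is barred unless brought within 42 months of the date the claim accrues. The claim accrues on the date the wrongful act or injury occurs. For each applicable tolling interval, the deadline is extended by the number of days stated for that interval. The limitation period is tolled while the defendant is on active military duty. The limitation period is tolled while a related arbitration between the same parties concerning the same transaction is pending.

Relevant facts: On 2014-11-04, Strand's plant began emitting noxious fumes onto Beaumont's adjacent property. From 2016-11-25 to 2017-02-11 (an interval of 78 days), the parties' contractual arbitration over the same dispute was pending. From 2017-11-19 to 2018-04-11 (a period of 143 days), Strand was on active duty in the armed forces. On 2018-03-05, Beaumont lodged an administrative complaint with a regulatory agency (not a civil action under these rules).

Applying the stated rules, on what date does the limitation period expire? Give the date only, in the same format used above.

2018-12-11

The limitation period began to run on 2014-11-04.
The untolled deadline — 42 months after 2014-11-04 — is 2018-05-04.
The pending related arbitration from 2016-11-25 to 2017-02-11 tolled the period for 78 days, extending the deadline to 2018-07-21.
The period was tolled for 143 days by the defendant's active military service (2017-11-19 to 2018-04-11), pushing the deadline to 2018-12-11.
The other events in the timeline have no effect on the limitation period under the stated rules.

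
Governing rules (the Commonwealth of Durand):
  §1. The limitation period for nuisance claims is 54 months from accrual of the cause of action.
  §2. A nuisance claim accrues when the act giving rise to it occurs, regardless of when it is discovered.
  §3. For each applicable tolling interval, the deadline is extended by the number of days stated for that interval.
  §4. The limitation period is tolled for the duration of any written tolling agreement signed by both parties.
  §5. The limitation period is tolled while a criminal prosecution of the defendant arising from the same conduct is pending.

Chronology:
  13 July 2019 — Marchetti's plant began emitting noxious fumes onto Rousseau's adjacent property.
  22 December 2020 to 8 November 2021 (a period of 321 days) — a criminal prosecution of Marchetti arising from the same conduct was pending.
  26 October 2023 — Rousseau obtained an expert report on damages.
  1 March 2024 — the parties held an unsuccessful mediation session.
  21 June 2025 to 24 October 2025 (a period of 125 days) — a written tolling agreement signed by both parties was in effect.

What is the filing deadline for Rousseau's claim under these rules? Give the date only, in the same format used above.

29 November 2024

The limitation period began to run on 13 July 2019.
54 months from 13 July 2019 is 13 January 2024.
The period was tolled for 321 days by the pending criminal prosecution (22 December 2020 to 8 November 2021), pushing the deadline to 29 November 2024.
The written tolling agreement from 21 June 2025 to 24 October 2025 began after the period had already run on 29 November 2024, so it has no tolling effect.
The other events in the timeline have no effect on the limitation period under the stated rules.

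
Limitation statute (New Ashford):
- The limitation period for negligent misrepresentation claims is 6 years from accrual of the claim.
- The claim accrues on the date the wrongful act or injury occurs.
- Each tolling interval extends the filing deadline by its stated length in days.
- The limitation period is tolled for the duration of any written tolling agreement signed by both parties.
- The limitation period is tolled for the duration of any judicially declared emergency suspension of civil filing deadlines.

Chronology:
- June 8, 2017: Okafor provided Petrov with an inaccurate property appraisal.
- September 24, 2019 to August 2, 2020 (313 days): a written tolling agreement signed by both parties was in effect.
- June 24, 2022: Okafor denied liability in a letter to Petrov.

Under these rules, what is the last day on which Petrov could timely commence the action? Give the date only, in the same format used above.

April 16, 2024

The limitation period began to run on June 8, 2017.
The untolled deadline — 6 years after June 8, 2017 — is June 8, 2023.
The written tolling agreement from September 24, 2019 to August 2, 2020 tolled the period for 313 days, extending the deadline to April 16, 2024.
The other events in the timeline have no effect on the limitation period under the stated rules.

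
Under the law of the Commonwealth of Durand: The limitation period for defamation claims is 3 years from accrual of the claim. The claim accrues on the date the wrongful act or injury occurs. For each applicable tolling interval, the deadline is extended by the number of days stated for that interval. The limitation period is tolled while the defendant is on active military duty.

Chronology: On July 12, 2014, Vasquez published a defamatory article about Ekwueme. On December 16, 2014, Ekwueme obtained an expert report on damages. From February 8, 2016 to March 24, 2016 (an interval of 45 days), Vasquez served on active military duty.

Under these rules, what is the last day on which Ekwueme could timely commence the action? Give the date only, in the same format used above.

The limitation period began to run on July 12, 2014.
The untolled deadline — 3 years after July 12, 2014 — is July 12, 2017.
The defendant's active military service from February 8, 2016 to March 24, 2016 tolled the period for 45 days, extending the deadline to August 26, 2017.
The other events in the timeline have no effect on the limitation period under the stated rules.

August 26, 2017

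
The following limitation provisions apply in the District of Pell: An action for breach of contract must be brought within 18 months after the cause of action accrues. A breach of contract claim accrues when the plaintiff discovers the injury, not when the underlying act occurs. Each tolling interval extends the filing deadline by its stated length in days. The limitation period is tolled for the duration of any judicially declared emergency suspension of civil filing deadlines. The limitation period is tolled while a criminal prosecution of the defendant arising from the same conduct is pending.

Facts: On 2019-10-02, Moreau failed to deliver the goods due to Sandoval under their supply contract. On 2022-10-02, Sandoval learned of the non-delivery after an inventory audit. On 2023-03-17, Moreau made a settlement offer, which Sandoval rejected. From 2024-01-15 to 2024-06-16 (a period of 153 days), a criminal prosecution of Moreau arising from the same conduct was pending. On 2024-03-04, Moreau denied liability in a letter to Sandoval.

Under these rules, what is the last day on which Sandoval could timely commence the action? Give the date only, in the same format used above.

2024-09-02

Accrual is tied to discovery, so the period began on 2022-10-02 rather than on 2019-10-02 when the act occurred.
The untolled deadline — 18 months after 2022-10-02 — is 2024-04-02.
The period was tolled for 153 days by the pending criminal prosecution (2024-01-15 to 2024-06-16), pushing the deadline to 2024-09-02.
None of the other events listed affects the running of the period under the stated rules.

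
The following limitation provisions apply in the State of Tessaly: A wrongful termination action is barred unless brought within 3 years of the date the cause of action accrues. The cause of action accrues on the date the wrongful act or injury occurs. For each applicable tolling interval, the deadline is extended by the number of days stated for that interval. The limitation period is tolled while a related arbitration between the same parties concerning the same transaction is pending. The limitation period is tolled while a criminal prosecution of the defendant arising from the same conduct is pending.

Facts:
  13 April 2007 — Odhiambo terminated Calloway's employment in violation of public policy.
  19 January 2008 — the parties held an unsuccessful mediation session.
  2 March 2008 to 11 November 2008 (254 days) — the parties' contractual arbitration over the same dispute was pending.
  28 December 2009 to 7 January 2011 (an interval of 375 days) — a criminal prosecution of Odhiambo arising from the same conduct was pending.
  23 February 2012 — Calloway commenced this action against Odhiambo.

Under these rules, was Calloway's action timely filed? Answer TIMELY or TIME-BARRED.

TIME-BARRED

The cause of action accrued on 13 April 2007, the date of the act.
The untolled deadline — 3 years after 13 April 2007 — is 13 April 2010.
The pending related arbitration from 2 March 2008 to 11 November 2008 tolled the period for 254 days, extending the deadline to 23 December 2010.
Because the pending criminal prosecution ran from 28 December 2009 to 7 January 2011, the deadline is extended by 375 days to 2 January 2012.
Nothing else in the chronology tolls or restarts the period.
Filing on 23 February 2012 missed the 2 January 2012 deadline — the action is time-barred.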